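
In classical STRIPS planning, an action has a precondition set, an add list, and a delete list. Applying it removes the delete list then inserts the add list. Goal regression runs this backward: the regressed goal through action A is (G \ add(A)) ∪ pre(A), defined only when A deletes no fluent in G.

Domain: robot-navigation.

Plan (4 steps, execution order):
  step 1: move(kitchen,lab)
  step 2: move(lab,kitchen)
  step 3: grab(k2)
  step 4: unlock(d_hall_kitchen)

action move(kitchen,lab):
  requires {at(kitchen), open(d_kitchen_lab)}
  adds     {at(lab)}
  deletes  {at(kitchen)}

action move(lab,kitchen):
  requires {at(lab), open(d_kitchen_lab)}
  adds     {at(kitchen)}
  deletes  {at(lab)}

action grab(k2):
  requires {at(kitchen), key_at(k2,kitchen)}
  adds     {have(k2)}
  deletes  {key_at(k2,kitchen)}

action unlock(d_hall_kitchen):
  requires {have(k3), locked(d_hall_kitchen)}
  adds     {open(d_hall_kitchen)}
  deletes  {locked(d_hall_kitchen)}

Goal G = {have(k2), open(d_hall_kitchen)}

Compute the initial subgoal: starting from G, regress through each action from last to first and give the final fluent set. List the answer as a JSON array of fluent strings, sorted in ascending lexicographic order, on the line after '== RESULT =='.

Work backward from the goal:
  through step 4 (unlock(d_hall_kitchen)): drop {open(d_hall_kitchen)}, keep {have(k2)}, require {have(k3), locked(d_hall_kitchen)}
    → {have(k2), have(k3), locked(d_hall_kitchen)}
  through step 3 (grab(k2)): drop {have(k2)}, keep {have(k3), locked(d_hall_kitchen)}, require {at(kitchen), key_at(k2,kitchen)}
    → {at(kitchen), have(k3), key_at(k2,kitchen), locked(d_hall_kitchen)}
  through step 2 (move(lab,kitchen)): drop {at(kitchen)}, keep {have(k3), key_at(k2,kitchen), locked(d_hall_kitchen)}, require {at(lab), open(d_kitchen_lab)}
    → {at(lab), have(k3), key_at(k2,kitchen), locked(d_hall_kitchen), open(d_kitchen_lab)}
  through step 1 (move(kitchen,lab)): drop {at(lab)}, keep {have(k3), key_at(k2,kitchen), locked(d_hall_kitchen), open(d_kitchen_lab)}, require {at(kitchen), open(d_kitchen_lab)}
    → {at(kitchen), have(k3), key_at(k2,kitchen), locked(d_hall_kitchen), open(d_kitchen_lab)}

== RESULT ==
["at(kitchen)", "have(k3)", "key_at(k2,kitchen)", "locked(d_hall_kitchen)", "open(d_kitchen_lab)"]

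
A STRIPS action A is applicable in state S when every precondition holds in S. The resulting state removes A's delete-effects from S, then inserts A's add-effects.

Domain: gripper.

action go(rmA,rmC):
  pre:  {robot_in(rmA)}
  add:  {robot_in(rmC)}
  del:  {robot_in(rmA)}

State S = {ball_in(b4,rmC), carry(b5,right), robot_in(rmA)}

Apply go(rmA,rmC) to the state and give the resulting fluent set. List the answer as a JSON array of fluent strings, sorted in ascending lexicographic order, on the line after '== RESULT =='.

Progress:
  pre ⊆ S: {robot_in(rmA)} ⊆ S  — applicable
  S \ del = {ball_in(b4,rmC), carry(b5,right)}
  ∪ add   = {ball_in(b4,rmC), carry(b5,right), robot_in(rmC)}

== RESULT ==
["ball_in(b4,rmC)", "carry(b5,right)", "robot_in(rmC)"]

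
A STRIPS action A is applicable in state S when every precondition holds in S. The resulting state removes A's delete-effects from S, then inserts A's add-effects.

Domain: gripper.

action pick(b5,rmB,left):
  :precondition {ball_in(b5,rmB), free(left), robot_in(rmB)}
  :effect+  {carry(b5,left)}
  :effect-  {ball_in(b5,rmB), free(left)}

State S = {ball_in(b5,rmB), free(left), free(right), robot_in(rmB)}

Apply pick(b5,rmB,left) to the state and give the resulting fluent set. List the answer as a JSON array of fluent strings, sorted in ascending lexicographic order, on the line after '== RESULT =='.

Compute (S \ del) ∪ add:
  pre ⊆ S: {ball_in(b5,rmB), free(left), robot_in(rmB)} ⊆ S  — applicable
  S \ del = {free(right), robot_in(rmB)}
  ∪ add   = {carry(b5,left), free(right), robot_in(rmB)}

== RESULT ==
["carry(b5,left)", "free(right)", "robot_in(rmB)"]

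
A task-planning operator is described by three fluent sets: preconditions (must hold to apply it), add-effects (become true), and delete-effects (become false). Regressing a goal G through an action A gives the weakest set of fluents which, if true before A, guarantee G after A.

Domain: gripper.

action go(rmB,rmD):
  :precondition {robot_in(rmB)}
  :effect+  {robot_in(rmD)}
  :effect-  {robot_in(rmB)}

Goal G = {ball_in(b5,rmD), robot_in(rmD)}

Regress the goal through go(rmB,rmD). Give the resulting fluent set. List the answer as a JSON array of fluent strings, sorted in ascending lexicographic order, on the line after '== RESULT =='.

Regress:
  G ∩ del = {}  (empty — regression defined)
  G \ add = {ball_in(b5,rmD), robot_in(rmD)} \ {robot_in(rmD)} = {ball_in(b5,rmD)}
  ∪ pre   = {ball_in(b5,rmD)} ∪ {robot_in(rmB)}
          = {ball_in(b5,rmD), robot_in(rmB)}

== RESULT ==
["ball_in(b5,rmD)", "robot_in(rmB)"]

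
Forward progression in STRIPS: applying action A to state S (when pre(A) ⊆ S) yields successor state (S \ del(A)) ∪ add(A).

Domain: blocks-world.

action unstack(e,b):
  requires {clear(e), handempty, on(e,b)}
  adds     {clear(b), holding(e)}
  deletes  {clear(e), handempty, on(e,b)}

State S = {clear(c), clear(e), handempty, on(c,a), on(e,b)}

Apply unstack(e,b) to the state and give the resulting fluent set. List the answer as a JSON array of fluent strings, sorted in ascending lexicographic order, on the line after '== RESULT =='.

Compute (S \ del) ∪ add:
  pre ⊆ S: {clear(e), handempty, on(e,b)} ⊆ S  — applicable
  S \ del = {clear(c), on(c,a)}
  ∪ add   = {clear(b), clear(c), holding(e), on(c,a)}

== RESULT ==
["clear(b)", "clear(c)", "holding(e)", "on(c,a)"]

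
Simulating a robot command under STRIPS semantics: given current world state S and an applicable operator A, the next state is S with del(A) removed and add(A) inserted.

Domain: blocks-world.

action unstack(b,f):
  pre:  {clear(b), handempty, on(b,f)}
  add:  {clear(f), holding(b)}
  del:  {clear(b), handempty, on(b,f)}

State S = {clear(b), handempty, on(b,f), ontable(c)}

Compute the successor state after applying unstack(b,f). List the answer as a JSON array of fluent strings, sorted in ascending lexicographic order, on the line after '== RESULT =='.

Progress:
  pre ⊆ S: {clear(b), handempty, on(b,f)} ⊆ S  — applicable
  S \ del = {ontable(c)}
  ∪ add   = {clear(f), holding(b), ontable(c)}

== RESULT ==
["clear(f)", "holding(b)", "ontable(c)"]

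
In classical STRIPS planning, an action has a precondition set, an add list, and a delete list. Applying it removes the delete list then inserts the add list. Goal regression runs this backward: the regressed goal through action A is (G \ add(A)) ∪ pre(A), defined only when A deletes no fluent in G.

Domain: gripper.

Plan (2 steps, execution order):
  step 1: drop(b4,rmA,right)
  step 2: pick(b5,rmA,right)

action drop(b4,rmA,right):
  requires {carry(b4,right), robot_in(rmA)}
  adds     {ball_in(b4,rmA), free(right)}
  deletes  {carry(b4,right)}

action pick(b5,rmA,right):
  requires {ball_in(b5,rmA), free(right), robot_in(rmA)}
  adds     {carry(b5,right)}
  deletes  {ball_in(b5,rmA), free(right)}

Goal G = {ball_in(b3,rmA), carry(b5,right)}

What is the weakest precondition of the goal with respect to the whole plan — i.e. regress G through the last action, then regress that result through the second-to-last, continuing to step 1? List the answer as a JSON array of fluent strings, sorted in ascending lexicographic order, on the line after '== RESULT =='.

Work backward from the goal:
  through step 2 (pick(b5,rmA,right)): drop {carry(b5,right)}, keep {ball_in(b3,rmA)}, require {ball_in(b5,rmA), free(right), robot_in(rmA)}
    → {ball_in(b3,rmA), ball_in(b5,rmA), free(right), robot_in(rmA)}
  through step 1 (drop(b4,rmA,right)): drop {free(right)}, keep {ball_in(b3,rmA), ball_in(b5,rmA), robot_in(rmA)}, require {carry(b4,right), robot_in(rmA)}
    → {ball_in(b3,rmA), ball_in(b5,rmA), carry(b4,right), robot_in(rmA)}

== RESULT ==
["ball_in(b3,rmA)", "ball_in(b5,rmA)", "carry(b4,right)", "robot_in(rmA)"]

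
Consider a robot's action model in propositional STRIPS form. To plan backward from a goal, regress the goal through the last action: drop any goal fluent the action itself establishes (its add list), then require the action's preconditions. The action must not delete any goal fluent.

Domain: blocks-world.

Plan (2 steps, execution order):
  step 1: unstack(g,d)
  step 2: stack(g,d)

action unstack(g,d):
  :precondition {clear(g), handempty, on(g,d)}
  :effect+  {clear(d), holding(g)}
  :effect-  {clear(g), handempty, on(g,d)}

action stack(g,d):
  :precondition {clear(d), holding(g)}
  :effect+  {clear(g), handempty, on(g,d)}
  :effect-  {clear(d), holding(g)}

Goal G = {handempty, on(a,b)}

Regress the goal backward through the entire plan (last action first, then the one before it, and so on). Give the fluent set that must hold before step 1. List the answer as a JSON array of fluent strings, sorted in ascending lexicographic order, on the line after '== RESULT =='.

Regress step by step:
  through step 2 (stack(g,d)): drop {handempty}, keep {on(a,b)}, require {clear(d), holding(g)}
    → {clear(d), holding(g), on(a,b)}
  through step 1 (unstack(g,d)): drop {clear(d), holding(g)}, keep {on(a,b)}, require {clear(g), handempty, on(g,d)}
    → {clear(g), handempty, on(a,b), on(g,d)}

== RESULT ==
["clear(g)", "handempty", "on(a,b)", "on(g,d)"]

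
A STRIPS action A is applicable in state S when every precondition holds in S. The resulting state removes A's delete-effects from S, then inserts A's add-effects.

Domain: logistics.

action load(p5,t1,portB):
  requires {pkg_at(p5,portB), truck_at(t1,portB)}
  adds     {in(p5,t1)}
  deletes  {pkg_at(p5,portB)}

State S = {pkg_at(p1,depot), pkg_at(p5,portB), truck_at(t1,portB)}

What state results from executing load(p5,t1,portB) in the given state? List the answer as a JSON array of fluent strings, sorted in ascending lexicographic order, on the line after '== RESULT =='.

Progress:
  pre ⊆ S: {pkg_at(p5,portB), truck_at(t1,portB)} ⊆ S  — applicable
  S \ del = {pkg_at(p1,depot), truck_at(t1,portB)}
  ∪ add   = {in(p5,t1), pkg_at(p1,depot), truck_at(t1,portB)}

== RESULT ==
["in(p5,t1)", "pkg_at(p1,depot)", "truck_at(t1,portB)"]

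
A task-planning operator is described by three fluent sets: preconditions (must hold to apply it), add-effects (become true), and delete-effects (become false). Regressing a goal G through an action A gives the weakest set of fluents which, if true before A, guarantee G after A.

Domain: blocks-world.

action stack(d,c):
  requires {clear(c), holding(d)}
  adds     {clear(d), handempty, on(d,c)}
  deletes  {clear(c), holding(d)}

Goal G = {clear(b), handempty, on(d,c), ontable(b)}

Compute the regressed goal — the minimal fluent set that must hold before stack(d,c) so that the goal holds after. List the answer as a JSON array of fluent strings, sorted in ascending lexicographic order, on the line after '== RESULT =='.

Regress:
  G ∩ del = {}  (empty — regression defined)
  G \ add = {clear(b), handempty, on(d,c), ontable(b)} \ {clear(d), handempty, on(d,c)} = {clear(b), ontable(b)}
  ∪ pre   = {clear(b), ontable(b)} ∪ {clear(c), holding(d)}
          = {clear(b), clear(c), holding(d), ontable(b)}

== RESULT ==
["clear(b)", "clear(c)", "holding(d)", "ontable(b)"]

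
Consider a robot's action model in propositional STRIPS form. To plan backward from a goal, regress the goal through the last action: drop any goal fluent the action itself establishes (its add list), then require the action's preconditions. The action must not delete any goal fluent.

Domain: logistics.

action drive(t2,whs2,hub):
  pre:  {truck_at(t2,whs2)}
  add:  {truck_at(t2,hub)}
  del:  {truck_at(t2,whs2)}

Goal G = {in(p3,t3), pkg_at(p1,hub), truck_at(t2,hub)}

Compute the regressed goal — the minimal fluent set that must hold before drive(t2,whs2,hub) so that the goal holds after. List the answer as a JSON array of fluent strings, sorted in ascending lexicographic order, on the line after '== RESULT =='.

Regress:
  G ∩ del = {}  (empty — regression defined)
  G \ add = {in(p3,t3), pkg_at(p1,hub), truck_at(t2,hub)} \ {truck_at(t2,hub)} = {in(p3,t3), pkg_at(p1,hub)}
  ∪ pre   = {in(p3,t3), pkg_at(p1,hub)} ∪ {truck_at(t2,whs2)}
          = {in(p3,t3), pkg_at(p1,hub), truck_at(t2,whs2)}

== RESULT ==
["in(p3,t3)", "pkg_at(p1,hub)", "truck_at(t2,whs2)"]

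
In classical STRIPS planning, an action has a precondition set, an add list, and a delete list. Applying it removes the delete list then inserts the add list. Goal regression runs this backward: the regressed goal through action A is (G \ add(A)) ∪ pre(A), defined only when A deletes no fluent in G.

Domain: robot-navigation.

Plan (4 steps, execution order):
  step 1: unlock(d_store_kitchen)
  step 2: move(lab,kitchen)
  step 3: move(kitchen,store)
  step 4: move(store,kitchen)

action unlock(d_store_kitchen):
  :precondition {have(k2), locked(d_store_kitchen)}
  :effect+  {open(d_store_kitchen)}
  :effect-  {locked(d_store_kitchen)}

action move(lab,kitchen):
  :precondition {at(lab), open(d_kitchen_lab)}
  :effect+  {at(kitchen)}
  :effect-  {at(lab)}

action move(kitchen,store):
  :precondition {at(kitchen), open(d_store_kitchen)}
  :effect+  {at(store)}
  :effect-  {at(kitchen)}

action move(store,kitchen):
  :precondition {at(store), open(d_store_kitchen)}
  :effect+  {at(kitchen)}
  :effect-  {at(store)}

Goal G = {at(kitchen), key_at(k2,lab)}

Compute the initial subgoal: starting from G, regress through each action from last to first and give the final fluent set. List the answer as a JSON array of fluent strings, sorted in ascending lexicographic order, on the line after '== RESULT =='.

Regress step by step:
  through step 4 (move(store,kitchen)): drop {at(kitchen)}, keep {key_at(k2,lab)}, require {at(store), open(d_store_kitchen)}
    → {at(store), key_at(k2,lab), open(d_store_kitchen)}
  through step 3 (move(kitchen,store)): drop {at(store)}, keep {key_at(k2,lab), open(d_store_kitchen)}, require {at(kitchen), open(d_store_kitchen)}
    → {at(kitchen), key_at(k2,lab), open(d_store_kitchen)}
  through step 2 (move(lab,kitchen)): drop {at(kitchen)}, keep {key_at(k2,lab), open(d_store_kitchen)}, require {at(lab), open(d_kitchen_lab)}
    → {at(lab), key_at(k2,lab), open(d_kitchen_lab), open(d_store_kitchen)}
  through step 1 (unlock(d_store_kitchen)): drop {open(d_store_kitchen)}, keep {at(lab), key_at(k2,lab), open(d_kitchen_lab)}, require {have(k2), locked(d_store_kitchen)}
    → {at(lab), have(k2), key_at(k2,lab), locked(d_store_kitchen), open(d_kitchen_lab)}

== RESULT ==
["at(lab)", "have(k2)", "key_at(k2,lab)", "locked(d_store_kitchen)", "open(d_kitchen_lab)"]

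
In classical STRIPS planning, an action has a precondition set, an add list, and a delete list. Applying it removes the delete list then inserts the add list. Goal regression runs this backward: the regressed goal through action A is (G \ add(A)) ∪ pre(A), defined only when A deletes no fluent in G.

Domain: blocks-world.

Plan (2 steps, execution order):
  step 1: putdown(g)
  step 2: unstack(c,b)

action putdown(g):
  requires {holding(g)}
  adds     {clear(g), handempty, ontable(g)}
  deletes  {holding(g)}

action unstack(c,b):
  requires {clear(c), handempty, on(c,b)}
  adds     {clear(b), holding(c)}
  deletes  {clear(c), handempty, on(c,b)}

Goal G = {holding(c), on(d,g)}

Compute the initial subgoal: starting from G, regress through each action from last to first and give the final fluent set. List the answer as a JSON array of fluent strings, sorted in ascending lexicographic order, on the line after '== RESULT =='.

Regress step by step:
  through step 2 (unstack(c,b)): drop {holding(c)}, keep {on(d,g)}, require {clear(c), handempty, on(c,b)}
    → {clear(c), handempty, on(c,b), on(d,g)}
  through step 1 (putdown(g)): drop {handempty}, keep {clear(c), on(c,b), on(d,g)}, require {holding(g)}
    → {clear(c), holding(g), on(c,b), on(d,g)}

== RESULT ==
["clear(c)", "holding(g)", "on(c,b)", "on(d,g)"]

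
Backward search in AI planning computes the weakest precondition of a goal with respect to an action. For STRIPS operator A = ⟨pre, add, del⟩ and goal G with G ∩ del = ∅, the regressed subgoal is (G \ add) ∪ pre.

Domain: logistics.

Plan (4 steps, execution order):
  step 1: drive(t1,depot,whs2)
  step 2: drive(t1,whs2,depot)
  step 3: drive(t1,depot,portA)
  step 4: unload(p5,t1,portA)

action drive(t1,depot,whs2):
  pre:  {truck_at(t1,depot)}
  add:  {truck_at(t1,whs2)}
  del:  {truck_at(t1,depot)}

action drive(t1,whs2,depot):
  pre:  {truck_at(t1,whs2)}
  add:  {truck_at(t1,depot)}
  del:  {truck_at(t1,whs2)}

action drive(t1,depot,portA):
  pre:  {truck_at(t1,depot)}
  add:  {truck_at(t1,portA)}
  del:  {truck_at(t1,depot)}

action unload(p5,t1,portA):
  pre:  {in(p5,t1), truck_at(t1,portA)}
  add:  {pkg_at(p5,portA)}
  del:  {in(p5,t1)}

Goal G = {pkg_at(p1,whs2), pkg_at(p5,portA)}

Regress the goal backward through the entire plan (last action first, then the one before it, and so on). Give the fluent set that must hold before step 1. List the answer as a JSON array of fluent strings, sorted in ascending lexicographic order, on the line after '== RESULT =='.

Work backward from the goal:
  through step 4 (unload(p5,t1,portA)): drop {pkg_at(p5,portA)}, keep {pkg_at(p1,whs2)}, require {in(p5,t1), truck_at(t1,portA)}
    → {in(p5,t1), pkg_at(p1,whs2), truck_at(t1,portA)}
  through step 3 (drive(t1,depot,portA)): drop {truck_at(t1,portA)}, keep {in(p5,t1), pkg_at(p1,whs2)}, require {truck_at(t1,depot)}
    → {in(p5,t1), pkg_at(p1,whs2), truck_at(t1,depot)}
  through step 2 (drive(t1,whs2,depot)): drop {truck_at(t1,depot)}, keep {in(p5,t1), pkg_at(p1,whs2)}, require {truck_at(t1,whs2)}
    → {in(p5,t1), pkg_at(p1,whs2), truck_at(t1,whs2)}
  through step 1 (drive(t1,depot,whs2)): drop {truck_at(t1,whs2)}, keep {in(p5,t1), pkg_at(p1,whs2)}, require {truck_at(t1,depot)}
    → {in(p5,t1), pkg_at(p1,whs2), truck_at(t1,depot)}

== RESULT ==
["in(p5,t1)", "pkg_at(p1,whs2)", "truck_at(t1,depot)"]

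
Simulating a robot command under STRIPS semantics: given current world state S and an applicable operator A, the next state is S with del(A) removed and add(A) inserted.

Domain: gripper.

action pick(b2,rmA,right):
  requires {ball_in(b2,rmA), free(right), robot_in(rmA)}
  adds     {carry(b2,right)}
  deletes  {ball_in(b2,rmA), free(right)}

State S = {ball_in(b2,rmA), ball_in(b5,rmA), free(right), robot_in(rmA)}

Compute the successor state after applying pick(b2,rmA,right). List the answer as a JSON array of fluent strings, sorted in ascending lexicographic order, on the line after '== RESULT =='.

Progress:
  pre ⊆ S: {ball_in(b2,rmA), free(right), robot_in(rmA)} ⊆ S  — applicable
  S \ del = {ball_in(b5,rmA), robot_in(rmA)}
  ∪ add   = {ball_in(b5,rmA), carry(b2,right), robot_in(rmA)}

== RESULT ==
["ball_in(b5,rmA)", "carry(b2,right)", "robot_in(rmA)"]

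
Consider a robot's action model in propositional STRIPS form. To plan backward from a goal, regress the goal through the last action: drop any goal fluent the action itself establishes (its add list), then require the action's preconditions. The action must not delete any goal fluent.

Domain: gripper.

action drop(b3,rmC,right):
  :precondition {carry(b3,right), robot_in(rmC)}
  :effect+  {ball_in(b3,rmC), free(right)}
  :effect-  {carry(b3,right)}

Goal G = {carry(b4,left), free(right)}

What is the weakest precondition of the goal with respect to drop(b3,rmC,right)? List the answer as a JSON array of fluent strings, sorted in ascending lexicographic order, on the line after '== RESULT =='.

Regress:
  G ∩ del = {}  (empty — regression defined)
  G \ add = {carry(b4,left), free(right)} \ {ball_in(b3,rmC), free(right)} = {carry(b4,left)}
  ∪ pre   = {carry(b4,left)} ∪ {carry(b3,right), robot_in(rmC)}
          = {carry(b3,right), carry(b4,left), robot_in(rmC)}

== RESULT ==
["carry(b3,right)", "carry(b4,left)", "robot_in(rmC)"]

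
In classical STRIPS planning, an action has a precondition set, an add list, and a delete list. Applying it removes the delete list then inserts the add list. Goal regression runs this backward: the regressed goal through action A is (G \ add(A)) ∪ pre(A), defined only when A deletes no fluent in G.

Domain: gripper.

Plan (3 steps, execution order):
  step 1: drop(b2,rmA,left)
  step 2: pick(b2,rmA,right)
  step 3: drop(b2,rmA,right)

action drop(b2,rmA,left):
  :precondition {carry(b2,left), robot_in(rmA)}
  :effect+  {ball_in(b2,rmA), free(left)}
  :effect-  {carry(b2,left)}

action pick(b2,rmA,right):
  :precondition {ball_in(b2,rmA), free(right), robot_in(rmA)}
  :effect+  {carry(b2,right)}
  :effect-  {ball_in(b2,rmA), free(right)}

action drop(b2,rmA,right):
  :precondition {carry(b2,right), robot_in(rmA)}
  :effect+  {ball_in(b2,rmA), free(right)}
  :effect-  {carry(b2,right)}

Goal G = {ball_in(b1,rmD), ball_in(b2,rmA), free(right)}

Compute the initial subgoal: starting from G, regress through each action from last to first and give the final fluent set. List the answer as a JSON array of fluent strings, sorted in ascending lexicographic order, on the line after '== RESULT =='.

Regress step by step:
  through step 3 (drop(b2,rmA,right)): drop {ball_in(b2,rmA), free(right)}, keep {ball_in(b1,rmD)}, require {carry(b2,right), robot_in(rmA)}
    → {ball_in(b1,rmD), carry(b2,right), robot_in(rmA)}
  through step 2 (pick(b2,rmA,right)): drop {carry(b2,right)}, keep {ball_in(b1,rmD), robot_in(rmA)}, require {ball_in(b2,rmA), free(right), robot_in(rmA)}
    → {ball_in(b1,rmD), ball_in(b2,rmA), free(right), robot_in(rmA)}
  through step 1 (drop(b2,rmA,left)): drop {ball_in(b2,rmA)}, keep {ball_in(b1,rmD), free(right), robot_in(rmA)}, require {carry(b2,left), robot_in(rmA)}
    → {ball_in(b1,rmD), carry(b2,left), free(right), robot_in(rmA)}

== RESULT ==
["ball_in(b1,rmD)", "carry(b2,left)", "free(right)", "robot_in(rmA)"]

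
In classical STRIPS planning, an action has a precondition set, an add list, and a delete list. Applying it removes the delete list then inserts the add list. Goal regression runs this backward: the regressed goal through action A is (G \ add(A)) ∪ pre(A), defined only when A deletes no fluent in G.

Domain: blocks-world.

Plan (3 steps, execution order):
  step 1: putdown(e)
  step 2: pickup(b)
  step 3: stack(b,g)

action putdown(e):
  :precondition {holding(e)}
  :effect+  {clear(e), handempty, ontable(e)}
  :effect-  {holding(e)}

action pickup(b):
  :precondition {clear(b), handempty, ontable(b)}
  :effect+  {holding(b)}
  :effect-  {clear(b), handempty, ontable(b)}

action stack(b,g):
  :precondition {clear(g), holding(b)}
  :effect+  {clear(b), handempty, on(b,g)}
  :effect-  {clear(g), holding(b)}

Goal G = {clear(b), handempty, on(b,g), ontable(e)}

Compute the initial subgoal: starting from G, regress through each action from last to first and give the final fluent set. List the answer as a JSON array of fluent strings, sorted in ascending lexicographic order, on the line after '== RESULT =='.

Regress step by step:
  through step 3 (stack(b,g)): drop {clear(b), handempty, on(b,g)}, keep {ontable(e)}, require {clear(g), holding(b)}
    → {clear(g), holding(b), ontable(e)}
  through step 2 (pickup(b)): drop {holding(b)}, keep {clear(g), ontable(e)}, require {clear(b), handempty, ontable(b)}
    → {clear(b), clear(g), handempty, ontable(b), ontable(e)}
  through step 1 (putdown(e)): drop {handempty, ontable(e)}, keep {clear(b), clear(g), ontable(b)}, require {holding(e)}
    → {clear(b), clear(g), holding(e), ontable(b)}

== RESULT ==
["clear(b)", "clear(g)", "holding(e)", "ontable(b)"]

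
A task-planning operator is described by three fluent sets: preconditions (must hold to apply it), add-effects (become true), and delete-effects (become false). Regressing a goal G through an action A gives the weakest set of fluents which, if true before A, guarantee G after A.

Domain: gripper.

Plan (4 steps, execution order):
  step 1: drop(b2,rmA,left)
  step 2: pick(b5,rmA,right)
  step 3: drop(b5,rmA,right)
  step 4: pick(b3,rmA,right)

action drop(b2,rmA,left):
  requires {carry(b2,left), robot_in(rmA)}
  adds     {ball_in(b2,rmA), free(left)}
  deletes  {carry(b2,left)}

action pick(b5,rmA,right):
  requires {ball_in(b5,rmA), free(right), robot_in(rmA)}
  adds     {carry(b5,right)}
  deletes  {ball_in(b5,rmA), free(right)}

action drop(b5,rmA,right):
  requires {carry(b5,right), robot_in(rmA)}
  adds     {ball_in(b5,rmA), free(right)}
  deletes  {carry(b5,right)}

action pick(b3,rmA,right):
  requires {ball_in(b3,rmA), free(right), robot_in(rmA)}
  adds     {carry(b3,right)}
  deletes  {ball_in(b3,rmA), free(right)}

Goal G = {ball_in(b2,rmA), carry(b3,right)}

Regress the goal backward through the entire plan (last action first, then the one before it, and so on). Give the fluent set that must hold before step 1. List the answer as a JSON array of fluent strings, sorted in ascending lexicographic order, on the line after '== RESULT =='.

Regress step by step:
  through step 4 (pick(b3,rmA,right)): drop {carry(b3,right)}, keep {ball_in(b2,rmA)}, require {ball_in(b3,rmA), free(right), robot_in(rmA)}
    → {ball_in(b2,rmA), ball_in(b3,rmA), free(right), robot_in(rmA)}
  through step 3 (drop(b5,rmA,right)): drop {free(right)}, keep {ball_in(b2,rmA), ball_in(b3,rmA), robot_in(rmA)}, require {carry(b5,right), robot_in(rmA)}
    → {ball_in(b2,rmA), ball_in(b3,rmA), carry(b5,right), robot_in(rmA)}
  through step 2 (pick(b5,rmA,right)): drop {carry(b5,right)}, keep {ball_in(b2,rmA), ball_in(b3,rmA), robot_in(rmA)}, require {ball_in(b5,rmA), free(right), robot_in(rmA)}
    → {ball_in(b2,rmA), ball_in(b3,rmA), ball_in(b5,rmA), free(right), robot_in(rmA)}
  through step 1 (drop(b2,rmA,left)): drop {ball_in(b2,rmA)}, keep {ball_in(b3,rmA), ball_in(b5,rmA), free(right), robot_in(rmA)}, require {carry(b2,left), robot_in(rmA)}
    → {ball_in(b3,rmA), ball_in(b5,rmA), carry(b2,left), free(right), robot_in(rmA)}

== RESULT ==
["ball_in(b3,rmA)", "ball_in(b5,rmA)", "carry(b2,left)", "free(right)", "robot_in(rmA)"]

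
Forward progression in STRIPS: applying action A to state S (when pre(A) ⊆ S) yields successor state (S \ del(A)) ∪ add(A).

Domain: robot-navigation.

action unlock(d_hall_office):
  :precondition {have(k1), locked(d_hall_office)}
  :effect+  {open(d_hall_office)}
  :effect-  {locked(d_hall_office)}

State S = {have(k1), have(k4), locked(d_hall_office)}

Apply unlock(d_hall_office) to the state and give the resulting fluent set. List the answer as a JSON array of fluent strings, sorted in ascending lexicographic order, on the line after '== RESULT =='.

Compute (S \ del) ∪ add:
  pre ⊆ S: {have(k1), locked(d_hall_office)} ⊆ S  — applicable
  S \ del = {have(k1), have(k4)}
  ∪ add   = {have(k1), have(k4), open(d_hall_office)}

== RESULT ==
["have(k1)", "have(k4)", "open(d_hall_office)"]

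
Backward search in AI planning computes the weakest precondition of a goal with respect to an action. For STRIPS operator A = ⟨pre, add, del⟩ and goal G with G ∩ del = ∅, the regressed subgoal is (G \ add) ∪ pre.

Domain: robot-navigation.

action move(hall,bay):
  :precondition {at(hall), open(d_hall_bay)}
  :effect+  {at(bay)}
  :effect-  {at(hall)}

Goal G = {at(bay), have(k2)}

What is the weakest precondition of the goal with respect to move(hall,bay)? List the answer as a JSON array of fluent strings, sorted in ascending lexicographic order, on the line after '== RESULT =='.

Compute (G \ add) ∪ pre:
  G ∩ del = {}  (empty — regression defined)
  G \ add = {at(bay), have(k2)} \ {at(bay)} = {have(k2)}
  ∪ pre   = {have(k2)} ∪ {at(hall), open(d_hall_bay)}
          = {at(hall), have(k2), open(d_hall_bay)}

== RESULT ==
["at(hall)", "have(k2)", "open(d_hall_bay)"]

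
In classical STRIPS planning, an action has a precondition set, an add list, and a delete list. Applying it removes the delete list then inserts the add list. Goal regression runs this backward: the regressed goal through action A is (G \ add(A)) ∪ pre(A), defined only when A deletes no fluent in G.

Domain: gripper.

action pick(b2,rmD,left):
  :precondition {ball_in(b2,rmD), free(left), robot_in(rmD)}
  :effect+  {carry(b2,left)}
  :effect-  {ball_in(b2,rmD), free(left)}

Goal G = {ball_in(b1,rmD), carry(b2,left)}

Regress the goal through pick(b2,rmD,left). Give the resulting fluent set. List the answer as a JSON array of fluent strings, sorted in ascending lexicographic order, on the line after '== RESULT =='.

Compute (G \ add) ∪ pre:
  G ∩ del = {}  (empty — regression defined)
  G \ add = {ball_in(b1,rmD), carry(b2,left)} \ {carry(b2,left)} = {ball_in(b1,rmD)}
  ∪ pre   = {ball_in(b1,rmD)} ∪ {ball_in(b2,rmD), free(left), robot_in(rmD)}
          = {ball_in(b1,rmD), ball_in(b2,rmD), free(left), robot_in(rmD)}

== RESULT ==
["ball_in(b1,rmD)", "ball_in(b2,rmD)", "free(left)", "robot_in(rmD)"]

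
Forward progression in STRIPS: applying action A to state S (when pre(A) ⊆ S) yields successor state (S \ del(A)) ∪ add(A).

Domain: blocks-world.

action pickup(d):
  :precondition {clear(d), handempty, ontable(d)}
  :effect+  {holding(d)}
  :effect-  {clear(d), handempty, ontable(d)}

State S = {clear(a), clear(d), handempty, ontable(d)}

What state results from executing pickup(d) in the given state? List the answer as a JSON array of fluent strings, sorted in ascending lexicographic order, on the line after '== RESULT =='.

Compute (S \ del) ∪ add:
  pre ⊆ S: {clear(d), handempty, ontable(d)} ⊆ S  — applicable
  S \ del = {clear(a)}
  ∪ add   = {clear(a), holding(d)}

== RESULT ==
["clear(a)", "holding(d)"]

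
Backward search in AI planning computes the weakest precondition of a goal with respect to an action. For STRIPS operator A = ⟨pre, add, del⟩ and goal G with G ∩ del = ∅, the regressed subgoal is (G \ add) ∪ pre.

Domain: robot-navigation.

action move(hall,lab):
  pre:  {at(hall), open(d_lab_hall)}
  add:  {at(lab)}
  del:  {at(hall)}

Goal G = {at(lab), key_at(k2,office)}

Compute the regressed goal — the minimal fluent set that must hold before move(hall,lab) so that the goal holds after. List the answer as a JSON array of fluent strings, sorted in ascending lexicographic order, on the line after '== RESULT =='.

Regress:
  G ∩ del = {}  (empty — regression defined)
  G \ add = {at(lab), key_at(k2,office)} \ {at(lab)} = {key_at(k2,office)}
  ∪ pre   = {key_at(k2,office)} ∪ {at(hall), open(d_lab_hall)}
          = {at(hall), key_at(k2,office), open(d_lab_hall)}

== RESULT ==
["at(hall)", "key_at(k2,office)", "open(d_lab_hall)"]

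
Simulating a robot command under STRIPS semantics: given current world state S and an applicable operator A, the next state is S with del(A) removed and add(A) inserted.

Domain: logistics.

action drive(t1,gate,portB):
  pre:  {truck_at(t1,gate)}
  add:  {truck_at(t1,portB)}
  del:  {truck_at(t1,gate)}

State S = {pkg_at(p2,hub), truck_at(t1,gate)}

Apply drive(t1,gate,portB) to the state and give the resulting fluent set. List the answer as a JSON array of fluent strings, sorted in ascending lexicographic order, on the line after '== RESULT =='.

Progress:
  pre ⊆ S: {truck_at(t1,gate)} ⊆ S  — applicable
  S \ del = {pkg_at(p2,hub)}
  ∪ add   = {pkg_at(p2,hub), truck_at(t1,portB)}

== RESULT ==
["pkg_at(p2,hub)", "truck_at(t1,portB)"]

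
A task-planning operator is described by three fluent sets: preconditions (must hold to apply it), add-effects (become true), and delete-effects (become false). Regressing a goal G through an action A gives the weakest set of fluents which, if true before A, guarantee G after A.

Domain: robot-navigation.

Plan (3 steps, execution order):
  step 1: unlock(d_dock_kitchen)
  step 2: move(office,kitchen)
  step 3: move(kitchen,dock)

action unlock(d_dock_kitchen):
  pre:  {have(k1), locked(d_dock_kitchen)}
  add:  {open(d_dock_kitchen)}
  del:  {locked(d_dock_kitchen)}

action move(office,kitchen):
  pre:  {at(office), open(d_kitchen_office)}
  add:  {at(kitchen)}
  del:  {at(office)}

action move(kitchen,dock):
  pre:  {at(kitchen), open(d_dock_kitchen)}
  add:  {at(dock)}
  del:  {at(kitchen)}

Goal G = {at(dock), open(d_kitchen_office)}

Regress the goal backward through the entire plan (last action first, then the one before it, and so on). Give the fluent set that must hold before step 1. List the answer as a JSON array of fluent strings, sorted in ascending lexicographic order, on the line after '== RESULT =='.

Work backward from the goal:
  through step 3 (move(kitchen,dock)): drop {at(dock)}, keep {open(d_kitchen_office)}, require {at(kitchen), open(d_dock_kitchen)}
    → {at(kitchen), open(d_dock_kitchen), open(d_kitchen_office)}
  through step 2 (move(office,kitchen)): drop {at(kitchen)}, keep {open(d_dock_kitchen), open(d_kitchen_office)}, require {at(office), open(d_kitchen_office)}
    → {at(office), open(d_dock_kitchen), open(d_kitchen_office)}
  through step 1 (unlock(d_dock_kitchen)): drop {open(d_dock_kitchen)}, keep {at(office), open(d_kitchen_office)}, require {have(k1), locked(d_dock_kitchen)}
    → {at(office), have(k1), locked(d_dock_kitchen), open(d_kitchen_office)}

== RESULT ==
["at(office)", "have(k1)", "locked(d_dock_kitchen)", "open(d_kitchen_office)"]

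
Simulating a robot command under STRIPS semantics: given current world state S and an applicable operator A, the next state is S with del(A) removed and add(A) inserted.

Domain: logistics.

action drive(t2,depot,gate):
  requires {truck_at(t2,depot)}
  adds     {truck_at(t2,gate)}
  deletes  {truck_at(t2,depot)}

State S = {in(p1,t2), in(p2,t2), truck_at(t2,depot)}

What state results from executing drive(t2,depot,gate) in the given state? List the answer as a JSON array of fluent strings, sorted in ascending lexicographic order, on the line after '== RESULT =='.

Progress:
  pre ⊆ S: {truck_at(t2,depot)} ⊆ S  — applicable
  S \ del = {in(p1,t2), in(p2,t2)}
  ∪ add   = {in(p1,t2), in(p2,t2), truck_at(t2,gate)}

== RESULT ==
["in(p1,t2)", "in(p2,t2)", "truck_at(t2,gate)"]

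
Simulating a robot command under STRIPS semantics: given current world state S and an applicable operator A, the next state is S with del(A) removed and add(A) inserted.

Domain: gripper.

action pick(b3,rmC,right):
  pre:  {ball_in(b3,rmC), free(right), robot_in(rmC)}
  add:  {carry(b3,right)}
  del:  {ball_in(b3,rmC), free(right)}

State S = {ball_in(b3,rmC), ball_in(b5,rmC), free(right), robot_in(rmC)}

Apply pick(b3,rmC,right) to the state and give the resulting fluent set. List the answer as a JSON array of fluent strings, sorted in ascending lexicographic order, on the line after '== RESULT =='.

Progress:
  pre ⊆ S: {ball_in(b3,rmC), free(right), robot_in(rmC)} ⊆ S  — applicable
  S \ del = {ball_in(b5,rmC), robot_in(rmC)}
  ∪ add   = {ball_in(b5,rmC), carry(b3,right), robot_in(rmC)}

== RESULT ==
["ball_in(b5,rmC)", "carry(b3,right)", "robot_in(rmC)"]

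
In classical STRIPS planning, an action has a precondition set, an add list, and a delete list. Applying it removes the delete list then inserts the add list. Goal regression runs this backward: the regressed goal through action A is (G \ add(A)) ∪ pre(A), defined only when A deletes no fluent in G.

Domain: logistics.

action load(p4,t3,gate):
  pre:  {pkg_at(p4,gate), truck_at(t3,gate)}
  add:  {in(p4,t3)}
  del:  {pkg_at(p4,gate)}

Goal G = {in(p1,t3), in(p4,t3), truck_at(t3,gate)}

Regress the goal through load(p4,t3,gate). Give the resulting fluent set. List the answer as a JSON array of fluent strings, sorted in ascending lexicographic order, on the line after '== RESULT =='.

Compute (G \ add) ∪ pre:
  G ∩ del = {}  (empty — regression defined)
  G \ add = {in(p1,t3), in(p4,t3), truck_at(t3,gate)} \ {in(p4,t3)} = {in(p1,t3), truck_at(t3,gate)}
  ∪ pre   = {in(p1,t3), truck_at(t3,gate)} ∪ {pkg_at(p4,gate), truck_at(t3,gate)}
          = {in(p1,t3), pkg_at(p4,gate), truck_at(t3,gate)}

== RESULT ==
["in(p1,t3)", "pkg_at(p4,gate)", "truck_at(t3,gate)"]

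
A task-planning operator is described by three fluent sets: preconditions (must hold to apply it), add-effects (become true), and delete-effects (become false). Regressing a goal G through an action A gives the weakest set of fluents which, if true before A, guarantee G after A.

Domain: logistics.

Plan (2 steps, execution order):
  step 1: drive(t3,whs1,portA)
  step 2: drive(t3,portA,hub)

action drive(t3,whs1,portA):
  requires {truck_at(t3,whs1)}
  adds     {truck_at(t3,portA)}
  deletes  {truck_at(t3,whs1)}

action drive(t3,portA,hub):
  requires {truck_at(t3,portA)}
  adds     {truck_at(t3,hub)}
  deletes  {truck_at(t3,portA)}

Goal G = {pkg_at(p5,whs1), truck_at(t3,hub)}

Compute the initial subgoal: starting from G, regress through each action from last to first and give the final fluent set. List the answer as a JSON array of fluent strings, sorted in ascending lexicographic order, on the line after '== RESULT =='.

Regress step by step:
  through step 2 (drive(t3,portA,hub)): drop {truck_at(t3,hub)}, keep {pkg_at(p5,whs1)}, require {truck_at(t3,portA)}
    → {pkg_at(p5,whs1), truck_at(t3,portA)}
  through step 1 (drive(t3,whs1,portA)): drop {truck_at(t3,portA)}, keep {pkg_at(p5,whs1)}, require {truck_at(t3,whs1)}
    → {pkg_at(p5,whs1), truck_at(t3,whs1)}

== RESULT ==
["pkg_at(p5,whs1)", "truck_at(t3,whs1)"]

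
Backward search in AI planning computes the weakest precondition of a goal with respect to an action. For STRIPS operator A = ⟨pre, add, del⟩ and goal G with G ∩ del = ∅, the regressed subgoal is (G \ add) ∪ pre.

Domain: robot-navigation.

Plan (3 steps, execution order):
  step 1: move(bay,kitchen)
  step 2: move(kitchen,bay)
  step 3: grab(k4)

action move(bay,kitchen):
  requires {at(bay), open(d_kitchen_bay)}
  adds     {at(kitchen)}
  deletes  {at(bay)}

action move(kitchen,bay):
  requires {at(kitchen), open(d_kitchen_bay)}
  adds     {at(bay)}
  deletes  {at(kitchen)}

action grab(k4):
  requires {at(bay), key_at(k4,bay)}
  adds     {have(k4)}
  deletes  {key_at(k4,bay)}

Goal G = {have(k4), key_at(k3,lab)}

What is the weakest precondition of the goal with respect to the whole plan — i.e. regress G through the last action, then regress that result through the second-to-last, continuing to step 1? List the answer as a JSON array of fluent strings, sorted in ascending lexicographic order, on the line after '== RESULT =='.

Regress step by step:
  through step 3 (grab(k4)): drop {have(k4)}, keep {key_at(k3,lab)}, require {at(bay), key_at(k4,bay)}
    → {at(bay), key_at(k3,lab), key_at(k4,bay)}
  through step 2 (move(kitchen,bay)): drop {at(bay)}, keep {key_at(k3,lab), key_at(k4,bay)}, require {at(kitchen), open(d_kitchen_bay)}
    → {at(kitchen), key_at(k3,lab), key_at(k4,bay), open(d_kitchen_bay)}
  through step 1 (move(bay,kitchen)): drop {at(kitchen)}, keep {key_at(k3,lab), key_at(k4,bay), open(d_kitchen_bay)}, require {at(bay), open(d_kitchen_bay)}
    → {at(bay), key_at(k3,lab), key_at(k4,bay), open(d_kitchen_bay)}

== RESULT ==
["at(bay)", "key_at(k3,lab)", "key_at(k4,bay)", "open(d_kitchen_bay)"]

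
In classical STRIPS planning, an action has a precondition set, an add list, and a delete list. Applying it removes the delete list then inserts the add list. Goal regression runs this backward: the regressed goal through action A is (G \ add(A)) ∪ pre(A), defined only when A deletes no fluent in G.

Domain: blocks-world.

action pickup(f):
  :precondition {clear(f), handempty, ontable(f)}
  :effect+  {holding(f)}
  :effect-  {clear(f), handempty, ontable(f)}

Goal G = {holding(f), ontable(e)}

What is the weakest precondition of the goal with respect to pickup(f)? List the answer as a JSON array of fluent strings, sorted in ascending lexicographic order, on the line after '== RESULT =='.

Regress:
  G ∩ del = {}  (empty — regression defined)
  G \ add = {holding(f), ontable(e)} \ {holding(f)} = {ontable(e)}
  ∪ pre   = {ontable(e)} ∪ {clear(f), handempty, ontable(f)}
          = {clear(f), handempty, ontable(e), ontable(f)}

== RESULT ==
["clear(f)", "handempty", "ontable(e)", "ontable(f)"]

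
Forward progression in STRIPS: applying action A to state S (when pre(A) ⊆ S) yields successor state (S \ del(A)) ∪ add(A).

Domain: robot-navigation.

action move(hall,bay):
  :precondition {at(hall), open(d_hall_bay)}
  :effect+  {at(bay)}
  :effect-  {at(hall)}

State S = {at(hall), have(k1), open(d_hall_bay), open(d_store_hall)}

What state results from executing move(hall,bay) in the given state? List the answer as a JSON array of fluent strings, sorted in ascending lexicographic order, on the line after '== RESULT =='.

Progress:
  pre ⊆ S: {at(hall), open(d_hall_bay)} ⊆ S  — applicable
  S \ del = {have(k1), open(d_hall_bay), open(d_store_hall)}
  ∪ add   = {at(bay), have(k1), open(d_hall_bay), open(d_store_hall)}

== RESULT ==
["at(bay)", "have(k1)", "open(d_hall_bay)", "open(d_store_hall)"]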